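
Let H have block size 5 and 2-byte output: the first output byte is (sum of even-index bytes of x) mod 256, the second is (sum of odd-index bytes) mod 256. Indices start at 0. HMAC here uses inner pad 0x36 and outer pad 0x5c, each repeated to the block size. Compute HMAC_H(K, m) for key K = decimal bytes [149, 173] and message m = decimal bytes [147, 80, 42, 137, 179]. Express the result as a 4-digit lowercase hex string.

c235

Key decimal bytes [149, 173] = 95 ad is 2 bytes ≤ B = 5; zero-pad to 5 bytes: K' = 95 ad 00 00 00.
K' ⊕ ipad = a3 9b 36 36 36.  K' ⊕ opad = c9 f1 5c 5c 5c.
Inner input = (K'⊕ipad) ∥ m = a3 9b 36 36 36 ∥ 93 50 2a 89 b3.
Inner hash: even-index sum = 488 mod 256 = 232; odd-index sum = 577 mod 256 = 65 → e8 41.
Outer input = (K'⊕opad) ∥ inner = c9 f1 5c 5c 5c ∥ e8 41.
Outer hash (tag): even-index sum = 450 mod 256 = 194; odd-index sum = 565 mod 256 = 53 → c2 35.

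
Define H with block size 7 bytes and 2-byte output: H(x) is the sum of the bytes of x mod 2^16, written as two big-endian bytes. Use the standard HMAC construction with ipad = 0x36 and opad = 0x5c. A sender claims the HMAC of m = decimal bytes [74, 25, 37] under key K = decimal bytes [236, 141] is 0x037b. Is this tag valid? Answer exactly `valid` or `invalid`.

Key decimal bytes [236, 141] = ec 8d is 2 bytes ≤ B = 7; zero-pad to 7 bytes: K' = ec 8d 00 00 00 00 00.
K' ⊕ ipad = da bb 36 36 36 36 36; K' ⊕ opad = b0 d1 5c 5c 5c 5c 5c.
Inner hash: sum = 218+187+54+54+54+54+54+74+25+37 = 811 → 03 2b.
Outer hash (recomputed tag): sum = 176+209+92+92+92+92+92+3+43 = 891 → 03 7b.
Recomputed tag = 037b; claimed = 037b → match.

valid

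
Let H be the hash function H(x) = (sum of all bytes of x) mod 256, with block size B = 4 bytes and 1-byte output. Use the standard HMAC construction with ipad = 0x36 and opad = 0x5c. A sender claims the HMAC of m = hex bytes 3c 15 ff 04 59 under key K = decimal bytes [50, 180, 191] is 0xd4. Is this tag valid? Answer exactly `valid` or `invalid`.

Key decimal bytes [50, 180, 191] = 32 b4 bf is 3 bytes ≤ B = 4; zero-pad to 4 bytes: K' = 32 b4 bf 00.
K' ⊕ ipad = 04 82 89 36; K' ⊕ opad = 6e e8 e3 5c.
Inner hash: sum = 4+130+137+54+60+21+255+4+89 = 754; mod 256 = 242 → f2.
Outer hash (recomputed tag): sum = 110+232+227+92+242 = 903; mod 256 = 135 → 87.
Recomputed tag = 87; claimed = d4 → mismatch.

invalid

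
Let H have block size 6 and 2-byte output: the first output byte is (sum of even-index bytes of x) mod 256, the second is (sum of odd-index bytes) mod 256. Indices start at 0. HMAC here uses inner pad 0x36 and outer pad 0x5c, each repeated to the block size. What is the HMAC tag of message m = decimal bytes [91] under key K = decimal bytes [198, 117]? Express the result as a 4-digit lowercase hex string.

Key decimal bytes [198, 117] = c6 75 is 2 bytes ≤ B = 6; zero-pad to 6 bytes: K' = c6 75 00 00 00 00.
K' ⊕ ipad = f0 43 36 36 36 36.  K' ⊕ opad = 9a 29 5c 5c 5c 5c.
Inner input = (K'⊕ipad) ∥ m = f0 43 36 36 36 36 ∥ 5b.
Inner hash: even-index sum = 439 mod 256 = 183; odd-index sum = 175 mod 256 = 175 → b7 af.
Outer input = (K'⊕opad) ∥ inner = 9a 29 5c 5c 5c 5c ∥ b7 af.
Outer hash (tag): even-index sum = 521 mod 256 = 9; odd-index sum = 400 mod 256 = 144 → 09 90.

0990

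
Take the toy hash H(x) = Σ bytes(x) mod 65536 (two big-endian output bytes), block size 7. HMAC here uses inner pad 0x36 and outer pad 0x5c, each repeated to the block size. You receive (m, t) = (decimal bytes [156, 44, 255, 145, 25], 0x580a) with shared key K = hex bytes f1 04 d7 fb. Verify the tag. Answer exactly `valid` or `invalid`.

invalid

Key hex bytes f1 04 d7 fb is 4 bytes ≤ B = 7; zero-pad to 7 bytes: K' = f1 04 d7 fb 00 00 00.
K' ⊕ ipad = c7 32 e1 cd 36 36 36; K' ⊕ opad = ad 58 8b a7 5c 5c 5c.
Inner hash: sum = 199+50+225+205+54+54+54+156+44+255+145+25 = 1466 → 05 ba.
Outer hash (recomputed tag): sum = 173+88+139+167+92+92+92+5+186 = 1034 → 04 0a.
Recomputed tag = 040a; claimed = 580a → mismatch.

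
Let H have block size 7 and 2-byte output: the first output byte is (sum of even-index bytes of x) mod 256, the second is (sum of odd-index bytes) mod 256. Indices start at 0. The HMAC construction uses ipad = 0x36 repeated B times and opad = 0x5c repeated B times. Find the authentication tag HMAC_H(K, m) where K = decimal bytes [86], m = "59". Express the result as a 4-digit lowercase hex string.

Key decimal bytes [86] = 56 is 1 byte ≤ B = 7; zero-pad to 7 bytes: K' = 56 00 00 00 00 00 00.
K' ⊕ ipad = 60 36 36 36 36 36 36.  K' ⊕ opad = 0a 5c 5c 5c 5c 5c 5c.
Inner input = (K'⊕ipad) ∥ m = 60 36 36 36 36 36 36 ∥ 35 39.
Inner hash: even-index sum = 315 mod 256 = 59; odd-index sum = 215 mod 256 = 215 → 3b d7.
Outer input = (K'⊕opad) ∥ inner = 0a 5c 5c 5c 5c 5c 5c ∥ 3b d7.
Outer hash (tag): even-index sum = 501 mod 256 = 245; odd-index sum = 335 mod 256 = 79 → f5 4f.

f54f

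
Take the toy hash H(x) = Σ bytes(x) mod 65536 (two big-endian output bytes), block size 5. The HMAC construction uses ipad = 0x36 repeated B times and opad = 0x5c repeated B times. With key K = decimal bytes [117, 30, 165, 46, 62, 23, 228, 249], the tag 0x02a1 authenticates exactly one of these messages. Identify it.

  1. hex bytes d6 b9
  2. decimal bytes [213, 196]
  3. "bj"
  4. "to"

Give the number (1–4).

4

Key decimal bytes [117, 30, 165, 46, 62, 23, 228, 249] = 75 1e a5 2e 3e 17 e4 f9 is 8 bytes > B = 5, so hash it first: H(key) = 03 98, then zero-pad to 5 bytes: K' = 03 98 00 00 00.
K' ⊕ ipad = 35 ae 36 36 36; K' ⊕ opad = 5f c4 5c 5c 5c.
m1: inner = H(35 ae 36 36 36 d6 b9) = 03 14; tag = H(5f c4 5c 5c 5c 03 14) = 024e
m2: inner = H(35 ae 36 36 36 d5 c4) = 03 1e; tag = H(5f c4 5c 5c 5c 03 1e) = 0258
m3: inner = H(35 ae 36 36 36 62 6a) = 02 51; tag = H(5f c4 5c 5c 5c 02 51) = 028a
m4: inner = H(35 ae 36 36 36 74 6f) = 02 68; tag = H(5f c4 5c 5c 5c 02 68) = 02a1 ← matches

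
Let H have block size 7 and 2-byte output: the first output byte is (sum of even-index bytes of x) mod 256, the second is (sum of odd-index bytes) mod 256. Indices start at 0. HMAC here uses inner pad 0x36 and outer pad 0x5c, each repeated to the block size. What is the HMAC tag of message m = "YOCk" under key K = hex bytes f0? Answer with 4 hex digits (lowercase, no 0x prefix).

Key hex bytes f0 is 1 byte ≤ B = 7; zero-pad to 7 bytes: K' = f0 00 00 00 00 00 00.
K' ⊕ ipad = c6 36 36 36 36 36 36.  K' ⊕ opad = ac 5c 5c 5c 5c 5c 5c.
Inner input = (K'⊕ipad) ∥ m = c6 36 36 36 36 36 36 ∥ 59 4f 43 6b.
Inner hash: even-index sum = 546 mod 256 = 34; odd-index sum = 318 mod 256 = 62 → 22 3e.
Outer input = (K'⊕opad) ∥ inner = ac 5c 5c 5c 5c 5c 5c ∥ 22 3e.
Outer hash (tag): even-index sum = 510 mod 256 = 254; odd-index sum = 310 mod 256 = 54 → fe 36.

fe36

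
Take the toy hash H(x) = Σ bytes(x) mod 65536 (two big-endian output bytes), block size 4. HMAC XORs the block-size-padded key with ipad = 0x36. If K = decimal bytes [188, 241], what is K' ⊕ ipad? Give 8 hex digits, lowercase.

8ac73636

Key decimal bytes [188, 241] = bc f1 is 2 bytes ≤ B = 4; zero-pad to 4 bytes: K' = bc f1 00 00.
XOR each byte with 0x36: bc⊕36=8a, f1⊕36=c7, 00⊕36=36, 00⊕36=36.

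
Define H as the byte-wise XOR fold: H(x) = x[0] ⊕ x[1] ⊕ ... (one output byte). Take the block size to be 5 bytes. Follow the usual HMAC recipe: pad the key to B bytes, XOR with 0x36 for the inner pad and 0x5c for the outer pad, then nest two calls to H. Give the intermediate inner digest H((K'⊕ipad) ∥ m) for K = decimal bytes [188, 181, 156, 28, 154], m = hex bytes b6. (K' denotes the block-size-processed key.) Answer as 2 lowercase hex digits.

93

Key decimal bytes [188, 181, 156, 28, 154] = bc b5 9c 1c 9a is exactly B = 5 bytes: K' = bc b5 9c 1c 9a.
K' ⊕ ipad = 8a 83 aa 2a ac.
Inner input = 8a 83 aa 2a ac ∥ b6.
Inner hash: XOR 8a⊕83⊕aa⊕2a⊕ac⊕b6 = 93.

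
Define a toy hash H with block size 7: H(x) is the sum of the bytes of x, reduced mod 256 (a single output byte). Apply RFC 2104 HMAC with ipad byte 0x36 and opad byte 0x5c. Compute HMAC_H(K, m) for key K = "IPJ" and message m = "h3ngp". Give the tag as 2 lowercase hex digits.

Key "IPJ" = 49 50 4a is 3 bytes ≤ B = 7; zero-pad to 7 bytes: K' = 49 50 4a 00 00 00 00.
K' ⊕ ipad = 7f 66 7c 36 36 36 36.  K' ⊕ opad = 15 0c 16 5c 5c 5c 5c.
Inner input = (K'⊕ipad) ∥ m = 7f 66 7c 36 36 36 36 ∥ 68 33 6e 67 70.
Inner hash: sum = 127+102+124+54+54+54+54+104+51+110+103+112 = 1049; mod 256 = 25 → 19.
Outer input = (K'⊕opad) ∥ inner = 15 0c 16 5c 5c 5c 5c ∥ 19.
Outer hash (tag): sum = 21+12+22+92+92+92+92+25 = 448; mod 256 = 192 → c0.

c0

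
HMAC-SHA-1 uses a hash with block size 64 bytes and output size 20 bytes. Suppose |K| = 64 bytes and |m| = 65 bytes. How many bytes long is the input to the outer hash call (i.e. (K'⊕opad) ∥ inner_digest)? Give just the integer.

Key is 64 ≤ 64 bytes, zero-padded: |K'| = 64.
Outer input = (K'⊕opad) ∥ H(inner) → 64 + 20 = 84 bytes.

84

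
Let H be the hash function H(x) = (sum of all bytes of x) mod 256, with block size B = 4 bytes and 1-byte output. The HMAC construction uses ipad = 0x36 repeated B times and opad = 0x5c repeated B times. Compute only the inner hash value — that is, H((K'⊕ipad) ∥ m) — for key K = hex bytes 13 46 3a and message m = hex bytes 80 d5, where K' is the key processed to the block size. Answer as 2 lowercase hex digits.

Key hex bytes 13 46 3a is 3 bytes ≤ B = 4; zero-pad to 4 bytes: K' = 13 46 3a 00.
K' ⊕ ipad = 25 70 0c 36.
Inner input = 25 70 0c 36 ∥ 80 d5.
Inner hash: sum = 37+112+12+54+128+213 = 556; mod 256 = 44 → 2c.

2c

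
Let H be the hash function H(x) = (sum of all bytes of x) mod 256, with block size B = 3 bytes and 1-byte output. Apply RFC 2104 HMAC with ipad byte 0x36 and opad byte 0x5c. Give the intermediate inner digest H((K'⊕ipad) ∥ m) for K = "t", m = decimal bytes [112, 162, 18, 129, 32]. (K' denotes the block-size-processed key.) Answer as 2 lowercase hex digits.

73

Key "t" = 74 is 1 byte ≤ B = 3; zero-pad to 3 bytes: K' = 74 00 00.
K' ⊕ ipad = 42 36 36.
Inner input = 42 36 36 ∥ 70 a2 12 81 20.
Inner hash: sum = 66+54+54+112+162+18+129+32 = 627; mod 256 = 115 → 73.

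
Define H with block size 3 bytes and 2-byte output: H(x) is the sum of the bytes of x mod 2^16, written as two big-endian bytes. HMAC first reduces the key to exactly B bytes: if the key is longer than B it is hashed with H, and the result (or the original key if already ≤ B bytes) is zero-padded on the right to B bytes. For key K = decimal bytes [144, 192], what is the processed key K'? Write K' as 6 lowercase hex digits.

90c000

Key decimal bytes [144, 192] = 90 c0 is 2 bytes ≤ B = 3; zero-pad to 3 bytes: K' = 90 c0 00.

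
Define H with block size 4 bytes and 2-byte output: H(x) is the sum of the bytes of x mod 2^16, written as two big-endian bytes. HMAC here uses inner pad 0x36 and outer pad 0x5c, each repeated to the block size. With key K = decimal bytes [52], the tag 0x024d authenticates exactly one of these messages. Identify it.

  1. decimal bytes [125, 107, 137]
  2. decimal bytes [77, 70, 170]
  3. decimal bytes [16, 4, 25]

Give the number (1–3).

3

Key decimal bytes [52] = 34 is 1 byte ≤ B = 4; zero-pad to 4 bytes: K' = 34 00 00 00.
K' ⊕ ipad = 02 36 36 36; K' ⊕ opad = 68 5c 5c 5c.
m1: inner = H(02 36 36 36 7d 6b 89) = 02 15; tag = H(68 5c 5c 5c 02 15) = 0193
m2: inner = H(02 36 36 36 4d 46 aa) = 01 e1; tag = H(68 5c 5c 5c 01 e1) = 025e
m3: inner = H(02 36 36 36 10 04 19) = 00 d1; tag = H(68 5c 5c 5c 00 d1) = 024d ← matches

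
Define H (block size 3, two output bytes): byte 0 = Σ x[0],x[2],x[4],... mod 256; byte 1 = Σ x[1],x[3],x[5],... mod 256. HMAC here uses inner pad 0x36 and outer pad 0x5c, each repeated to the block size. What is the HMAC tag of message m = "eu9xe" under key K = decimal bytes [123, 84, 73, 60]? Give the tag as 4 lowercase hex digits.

9de1

Key decimal bytes [123, 84, 73, 60] = 7b 54 49 3c is 4 bytes > B = 3, so hash it first: H(key) = c4 90, then zero-pad to 3 bytes: K' = c4 90 00.
K' ⊕ ipad = f2 a6 36.  K' ⊕ opad = 98 cc 5c.
Inner input = (K'⊕ipad) ∥ m = f2 a6 36 ∥ 65 75 39 78 65.
Inner hash: even-index sum = 533 mod 256 = 21; odd-index sum = 425 mod 256 = 169 → 15 a9.
Outer input = (K'⊕opad) ∥ inner = 98 cc 5c ∥ 15 a9.
Outer hash (tag): even-index sum = 413 mod 256 = 157; odd-index sum = 225 mod 256 = 225 → 9d e1.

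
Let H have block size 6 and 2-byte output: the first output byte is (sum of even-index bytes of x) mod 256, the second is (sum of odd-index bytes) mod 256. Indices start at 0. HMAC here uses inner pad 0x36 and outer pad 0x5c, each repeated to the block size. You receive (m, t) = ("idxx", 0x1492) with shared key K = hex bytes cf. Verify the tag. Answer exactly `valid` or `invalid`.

Key hex bytes cf is 1 byte ≤ B = 6; zero-pad to 6 bytes: K' = cf 00 00 00 00 00.
K' ⊕ ipad = f9 36 36 36 36 36; K' ⊕ opad = 93 5c 5c 5c 5c 5c.
Inner hash: even-index sum = 582 mod 256 = 70; odd-index sum = 382 mod 256 = 126 → 46 7e.
Outer hash (recomputed tag): even-index sum = 401 mod 256 = 145; odd-index sum = 402 mod 256 = 146 → 91 92.
Recomputed tag = 9192; claimed = 1492 → mismatch.

invalid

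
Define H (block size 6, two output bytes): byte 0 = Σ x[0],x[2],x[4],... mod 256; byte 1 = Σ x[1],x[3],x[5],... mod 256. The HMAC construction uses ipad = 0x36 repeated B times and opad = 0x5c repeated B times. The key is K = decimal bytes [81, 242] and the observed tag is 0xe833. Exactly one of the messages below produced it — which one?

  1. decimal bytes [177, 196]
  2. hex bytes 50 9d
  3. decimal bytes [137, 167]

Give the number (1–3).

2

Key decimal bytes [81, 242] = 51 f2 is 2 bytes ≤ B = 6; zero-pad to 6 bytes: K' = 51 f2 00 00 00 00.
K' ⊕ ipad = 67 c4 36 36 36 36; K' ⊕ opad = 0d ae 5c 5c 5c 5c.
m1: inner = H(67 c4 36 36 36 36 b1 c4) = 84 f4; tag = H(0d ae 5c 5c 5c 5c 84 f4) = 495a
m2: inner = H(67 c4 36 36 36 36 50 9d) = 23 cd; tag = H(0d ae 5c 5c 5c 5c 23 cd) = e833 ← matches
m3: inner = H(67 c4 36 36 36 36 89 a7) = 5c d7; tag = H(0d ae 5c 5c 5c 5c 5c d7) = 213d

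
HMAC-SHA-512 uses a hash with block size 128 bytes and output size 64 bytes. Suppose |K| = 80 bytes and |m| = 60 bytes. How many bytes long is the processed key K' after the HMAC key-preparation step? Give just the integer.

Key is 80 ≤ 128 bytes, zero-padded: |K'| = 128.

128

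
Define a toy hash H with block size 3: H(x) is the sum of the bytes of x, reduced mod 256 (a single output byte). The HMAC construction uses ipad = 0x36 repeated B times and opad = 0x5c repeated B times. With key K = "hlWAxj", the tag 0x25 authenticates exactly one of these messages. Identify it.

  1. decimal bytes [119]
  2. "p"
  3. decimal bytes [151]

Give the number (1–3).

1

Key "hlWAxj" = 68 6c 57 41 78 6a is 6 bytes > B = 3, so hash it first: H(key) = 4e, then zero-pad to 3 bytes: K' = 4e 00 00.
K' ⊕ ipad = 78 36 36; K' ⊕ opad = 12 5c 5c.
m1: inner = H(78 36 36 77) = 5b; tag = H(12 5c 5c 5b) = 25 ← matches
m2: inner = H(78 36 36 70) = 54; tag = H(12 5c 5c 54) = 1e
m3: inner = H(78 36 36 97) = 7b; tag = H(12 5c 5c 7b) = 45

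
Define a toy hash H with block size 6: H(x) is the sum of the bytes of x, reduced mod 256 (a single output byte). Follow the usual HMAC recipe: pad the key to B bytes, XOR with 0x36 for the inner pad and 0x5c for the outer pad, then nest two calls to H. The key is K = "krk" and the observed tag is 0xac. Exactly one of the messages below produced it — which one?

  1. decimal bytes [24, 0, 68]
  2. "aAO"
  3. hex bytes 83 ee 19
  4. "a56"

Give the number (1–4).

Key "krk" = 6b 72 6b is 3 bytes ≤ B = 6; zero-pad to 6 bytes: K' = 6b 72 6b 00 00 00.
K' ⊕ ipad = 5d 44 5d 36 36 36; K' ⊕ opad = 37 2e 37 5c 5c 5c.
m1: inner = H(5d 44 5d 36 36 36 18 00 44) = fc; tag = H(37 2e 37 5c 5c 5c fc) = ac ← matches
m2: inner = H(5d 44 5d 36 36 36 61 41 4f) = 91; tag = H(37 2e 37 5c 5c 5c 91) = 41
m3: inner = H(5d 44 5d 36 36 36 83 ee 19) = 2a; tag = H(37 2e 37 5c 5c 5c 2a) = da
m4: inner = H(5d 44 5d 36 36 36 61 35 36) = 6c; tag = H(37 2e 37 5c 5c 5c 6c) = 1c

1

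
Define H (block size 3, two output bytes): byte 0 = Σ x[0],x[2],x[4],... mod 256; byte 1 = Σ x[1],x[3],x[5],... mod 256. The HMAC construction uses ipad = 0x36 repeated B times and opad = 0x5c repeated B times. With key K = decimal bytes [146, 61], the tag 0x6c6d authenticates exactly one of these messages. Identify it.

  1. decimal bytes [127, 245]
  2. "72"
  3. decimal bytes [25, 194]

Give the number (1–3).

Key decimal bytes [146, 61] = 92 3d is 2 bytes ≤ B = 3; zero-pad to 3 bytes: K' = 92 3d 00.
K' ⊕ ipad = a4 0b 36; K' ⊕ opad = ce 61 5c.
m1: inner = H(a4 0b 36 7f f5) = cf 8a; tag = H(ce 61 5c cf 8a) = b430
m2: inner = H(a4 0b 36 37 32) = 0c 42; tag = H(ce 61 5c 0c 42) = 6c6d ← matches
m3: inner = H(a4 0b 36 19 c2) = 9c 24; tag = H(ce 61 5c 9c 24) = 4efd

2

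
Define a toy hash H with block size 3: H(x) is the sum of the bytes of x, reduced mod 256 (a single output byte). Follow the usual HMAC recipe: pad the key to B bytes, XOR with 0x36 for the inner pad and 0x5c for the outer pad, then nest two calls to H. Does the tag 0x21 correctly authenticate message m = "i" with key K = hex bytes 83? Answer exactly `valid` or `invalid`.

valid

Key hex bytes 83 is 1 byte ≤ B = 3; zero-pad to 3 bytes: K' = 83 00 00.
K' ⊕ ipad = b5 36 36; K' ⊕ opad = df 5c 5c.
Inner hash: sum = 181+54+54+105 = 394; mod 256 = 138 → 8a.
Outer hash (recomputed tag): sum = 223+92+92+138 = 545; mod 256 = 33 → 21.
Recomputed tag = 21; claimed = 21 → match.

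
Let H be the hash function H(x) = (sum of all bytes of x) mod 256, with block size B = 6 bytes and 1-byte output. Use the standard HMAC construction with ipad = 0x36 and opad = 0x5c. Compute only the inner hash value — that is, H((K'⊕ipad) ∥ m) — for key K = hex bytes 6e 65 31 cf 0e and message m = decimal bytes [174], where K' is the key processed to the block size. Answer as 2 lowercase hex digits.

Key hex bytes 6e 65 31 cf 0e is 5 bytes ≤ B = 6; zero-pad to 6 bytes: K' = 6e 65 31 cf 0e 00.
K' ⊕ ipad = 58 53 07 f9 38 36.
Inner input = 58 53 07 f9 38 36 ∥ ae.
Inner hash: sum = 88+83+7+249+56+54+174 = 711; mod 256 = 199 → c7.

c7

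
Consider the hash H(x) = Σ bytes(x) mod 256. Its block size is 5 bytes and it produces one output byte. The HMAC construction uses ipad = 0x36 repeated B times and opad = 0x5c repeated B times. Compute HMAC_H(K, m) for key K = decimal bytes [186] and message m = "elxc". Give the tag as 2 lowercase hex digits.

Key decimal bytes [186] = ba is 1 byte ≤ B = 5; zero-pad to 5 bytes: K' = ba 00 00 00 00.
K' ⊕ ipad = 8c 36 36 36 36.  K' ⊕ opad = e6 5c 5c 5c 5c.
Inner input = (K'⊕ipad) ∥ m = 8c 36 36 36 36 ∥ 65 6c 78 63.
Inner hash: sum = 140+54+54+54+54+101+108+120+99 = 784; mod 256 = 16 → 10.
Outer input = (K'⊕opad) ∥ inner = e6 5c 5c 5c 5c ∥ 10.
Outer hash (tag): sum = 230+92+92+92+92+16 = 614; mod 256 = 102 → 66.

66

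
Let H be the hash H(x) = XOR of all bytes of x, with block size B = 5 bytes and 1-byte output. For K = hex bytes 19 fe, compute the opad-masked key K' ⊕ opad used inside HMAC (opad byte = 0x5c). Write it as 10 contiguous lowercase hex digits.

Key hex bytes 19 fe is 2 bytes ≤ B = 5; zero-pad to 5 bytes: K' = 19 fe 00 00 00.
XOR each byte with 0x5c: 19⊕5c=45, fe⊕5c=a2, 00⊕5c=5c, 00⊕5c=5c, 00⊕5c=5c.

45a25c5c5c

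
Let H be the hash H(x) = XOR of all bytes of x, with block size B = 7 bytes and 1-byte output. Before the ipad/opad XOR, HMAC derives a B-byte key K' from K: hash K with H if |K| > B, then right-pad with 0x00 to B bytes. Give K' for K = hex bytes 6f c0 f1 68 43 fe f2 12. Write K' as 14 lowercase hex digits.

6b000000000000

|K| = 8 > B = 7, so first hash the key.
H(K): XOR 6f⊕c0⊕f1⊕68⊕43⊕fe⊕f2⊕12 = 6b.
Zero-pad H(K) = 6b to 7 bytes: K' = 6b 00 00 00 00 00 00.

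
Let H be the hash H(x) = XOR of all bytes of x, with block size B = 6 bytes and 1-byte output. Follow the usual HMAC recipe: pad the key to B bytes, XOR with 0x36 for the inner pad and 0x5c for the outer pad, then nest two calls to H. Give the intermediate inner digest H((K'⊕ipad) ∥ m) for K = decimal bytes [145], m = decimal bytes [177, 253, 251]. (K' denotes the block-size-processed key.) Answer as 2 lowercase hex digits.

Key decimal bytes [145] = 91 is 1 byte ≤ B = 6; zero-pad to 6 bytes: K' = 91 00 00 00 00 00.
K' ⊕ ipad = a7 36 36 36 36 36.
Inner input = a7 36 36 36 36 36 ∥ b1 fd fb.
Inner hash: XOR a7⊕36⊕36⊕36⊕36⊕36⊕b1⊕fd⊕fb = 26.

26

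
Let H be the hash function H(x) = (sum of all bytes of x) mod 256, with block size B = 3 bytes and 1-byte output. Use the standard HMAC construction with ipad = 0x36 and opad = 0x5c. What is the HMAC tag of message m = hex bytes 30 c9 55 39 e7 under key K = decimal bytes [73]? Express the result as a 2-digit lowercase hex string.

26

Key decimal bytes [73] = 49 is 1 byte ≤ B = 3; zero-pad to 3 bytes: K' = 49 00 00.
K' ⊕ ipad = 7f 36 36.  K' ⊕ opad = 15 5c 5c.
Inner input = (K'⊕ipad) ∥ m = 7f 36 36 ∥ 30 c9 55 39 e7.
Inner hash: sum = 127+54+54+48+201+85+57+231 = 857; mod 256 = 89 → 59.
Outer input = (K'⊕opad) ∥ inner = 15 5c 5c ∥ 59.
Outer hash (tag): sum = 21+92+92+89 = 294; mod 256 = 38 → 26.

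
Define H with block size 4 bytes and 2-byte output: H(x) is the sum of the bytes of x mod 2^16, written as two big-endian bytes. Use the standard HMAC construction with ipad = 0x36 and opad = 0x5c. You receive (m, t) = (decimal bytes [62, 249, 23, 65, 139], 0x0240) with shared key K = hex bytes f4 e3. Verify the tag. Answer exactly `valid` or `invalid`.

Key hex bytes f4 e3 is 2 bytes ≤ B = 4; zero-pad to 4 bytes: K' = f4 e3 00 00.
K' ⊕ ipad = c2 d5 36 36; K' ⊕ opad = a8 bf 5c 5c.
Inner hash: sum = 194+213+54+54+62+249+23+65+139 = 1053 → 04 1d.
Outer hash (recomputed tag): sum = 168+191+92+92+4+29 = 576 → 02 40.
Recomputed tag = 0240; claimed = 0240 → match.

valid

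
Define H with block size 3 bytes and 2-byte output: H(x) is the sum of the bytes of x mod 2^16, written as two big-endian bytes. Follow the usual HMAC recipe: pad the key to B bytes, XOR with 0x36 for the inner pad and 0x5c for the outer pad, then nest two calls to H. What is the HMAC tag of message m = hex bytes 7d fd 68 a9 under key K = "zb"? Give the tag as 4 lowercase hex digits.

Key "zb" = 7a 62 is 2 bytes ≤ B = 3; zero-pad to 3 bytes: K' = 7a 62 00.
K' ⊕ ipad = 4c 54 36.  K' ⊕ opad = 26 3e 5c.
Inner input = (K'⊕ipad) ∥ m = 4c 54 36 ∥ 7d fd 68 a9.
Inner hash: sum = 76+84+54+125+253+104+169 = 865 → 03 61.
Outer input = (K'⊕opad) ∥ inner = 26 3e 5c ∥ 03 61.
Outer hash (tag): sum = 38+62+92+3+97 = 292 → 01 24.

0124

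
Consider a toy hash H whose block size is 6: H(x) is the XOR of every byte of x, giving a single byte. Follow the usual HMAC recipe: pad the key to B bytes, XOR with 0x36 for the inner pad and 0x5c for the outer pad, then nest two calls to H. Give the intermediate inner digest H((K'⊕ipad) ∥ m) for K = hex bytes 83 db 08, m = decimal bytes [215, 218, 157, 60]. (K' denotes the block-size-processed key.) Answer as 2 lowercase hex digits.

fc

Key hex bytes 83 db 08 is 3 bytes ≤ B = 6; zero-pad to 6 bytes: K' = 83 db 08 00 00 00.
K' ⊕ ipad = b5 ed 3e 36 36 36.
Inner input = b5 ed 3e 36 36 36 ∥ d7 da 9d 3c.
Inner hash: XOR b5⊕ed⊕3e⊕36⊕36⊕36⊕d7⊕da⊕9d⊕3c = fc.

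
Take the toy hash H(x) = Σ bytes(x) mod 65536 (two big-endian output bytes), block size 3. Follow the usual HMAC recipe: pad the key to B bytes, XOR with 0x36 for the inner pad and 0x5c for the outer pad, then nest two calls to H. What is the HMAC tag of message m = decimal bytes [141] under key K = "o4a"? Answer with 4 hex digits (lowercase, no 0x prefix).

0118

Key "o4a" = 6f 34 61 is exactly B = 3 bytes: K' = 6f 34 61.
K' ⊕ ipad = 59 02 57.  K' ⊕ opad = 33 68 3d.
Inner input = (K'⊕ipad) ∥ m = 59 02 57 ∥ 8d.
Inner hash: sum = 89+2+87+141 = 319 → 01 3f.
Outer input = (K'⊕opad) ∥ inner = 33 68 3d ∥ 01 3f.
Outer hash (tag): sum = 51+104+61+1+63 = 280 → 01 18.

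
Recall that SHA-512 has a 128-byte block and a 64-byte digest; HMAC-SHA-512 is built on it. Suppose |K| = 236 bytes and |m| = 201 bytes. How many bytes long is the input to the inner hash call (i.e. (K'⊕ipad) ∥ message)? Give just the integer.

Key is 236 > 128 bytes, so it is hashed to 64 bytes then zero-padded to 128: |K'| = 128.
Inner input = (K'⊕ipad) ∥ m → 128 + 201 = 329 bytes.

329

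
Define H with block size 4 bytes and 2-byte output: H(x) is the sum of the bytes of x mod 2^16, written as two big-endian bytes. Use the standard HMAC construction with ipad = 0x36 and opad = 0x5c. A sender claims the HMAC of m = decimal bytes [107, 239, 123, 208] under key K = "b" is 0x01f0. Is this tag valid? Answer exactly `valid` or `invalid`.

Key "b" = 62 is 1 byte ≤ B = 4; zero-pad to 4 bytes: K' = 62 00 00 00.
K' ⊕ ipad = 54 36 36 36; K' ⊕ opad = 3e 5c 5c 5c.
Inner hash: sum = 84+54+54+54+107+239+123+208 = 923 → 03 9b.
Outer hash (recomputed tag): sum = 62+92+92+92+3+155 = 496 → 01 f0.
Recomputed tag = 01f0; claimed = 01f0 → match.

valid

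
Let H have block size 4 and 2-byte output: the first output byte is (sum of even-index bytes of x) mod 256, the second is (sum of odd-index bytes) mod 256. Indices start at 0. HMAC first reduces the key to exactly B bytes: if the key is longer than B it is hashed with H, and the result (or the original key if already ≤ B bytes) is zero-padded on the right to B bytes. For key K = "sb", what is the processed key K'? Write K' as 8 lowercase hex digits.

Key "sb" = 73 62 is 2 bytes ≤ B = 4; zero-pad to 4 bytes: K' = 73 62 00 00.

73620000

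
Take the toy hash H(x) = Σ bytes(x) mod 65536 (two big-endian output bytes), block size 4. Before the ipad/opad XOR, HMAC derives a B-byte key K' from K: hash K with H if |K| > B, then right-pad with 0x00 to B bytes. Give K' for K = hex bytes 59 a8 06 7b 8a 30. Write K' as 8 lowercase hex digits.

023c0000

|K| = 6 > B = 4, so first hash the key.
H(K): sum = 89+168+6+123+138+48 = 572 → 02 3c.
Zero-pad H(K) = 02 3c to 4 bytes: K' = 02 3c 00 00.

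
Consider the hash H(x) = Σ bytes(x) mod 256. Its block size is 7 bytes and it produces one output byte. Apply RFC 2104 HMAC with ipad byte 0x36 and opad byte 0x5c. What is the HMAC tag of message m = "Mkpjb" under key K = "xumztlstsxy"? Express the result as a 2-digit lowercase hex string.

Key "xumztlstsxy" = 78 75 6d 7a 74 6c 73 74 73 78 79 is 11 bytes > B = 7, so hash it first: H(key) = ff, then zero-pad to 7 bytes: K' = ff 00 00 00 00 00 00.
K' ⊕ ipad = c9 36 36 36 36 36 36.  K' ⊕ opad = a3 5c 5c 5c 5c 5c 5c.
Inner input = (K'⊕ipad) ∥ m = c9 36 36 36 36 36 36 ∥ 4d 6b 70 6a 62.
Inner hash: sum = 201+54+54+54+54+54+54+77+107+112+106+98 = 1025; mod 256 = 1 → 01.
Outer input = (K'⊕opad) ∥ inner = a3 5c 5c 5c 5c 5c 5c ∥ 01.
Outer hash (tag): sum = 163+92+92+92+92+92+92+1 = 716; mod 256 = 204 → cc.

cc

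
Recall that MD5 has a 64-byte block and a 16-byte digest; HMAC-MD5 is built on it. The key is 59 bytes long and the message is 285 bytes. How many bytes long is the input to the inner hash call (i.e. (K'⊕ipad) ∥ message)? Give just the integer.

349

Key is 59 ≤ 64 bytes, zero-padded: |K'| = 64.
Inner input = (K'⊕ipad) ∥ m → 64 + 285 = 349 bytes.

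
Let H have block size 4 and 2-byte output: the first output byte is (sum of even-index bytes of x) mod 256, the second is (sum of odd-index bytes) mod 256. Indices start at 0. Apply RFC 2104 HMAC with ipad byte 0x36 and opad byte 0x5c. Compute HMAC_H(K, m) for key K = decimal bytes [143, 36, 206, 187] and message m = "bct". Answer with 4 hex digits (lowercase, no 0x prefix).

ec61

Key decimal bytes [143, 36, 206, 187] = 8f 24 ce bb is exactly B = 4 bytes: K' = 8f 24 ce bb.
K' ⊕ ipad = b9 12 f8 8d.  K' ⊕ opad = d3 78 92 e7.
Inner input = (K'⊕ipad) ∥ m = b9 12 f8 8d ∥ 62 63 74.
Inner hash: even-index sum = 647 mod 256 = 135; odd-index sum = 258 mod 256 = 2 → 87 02.
Outer input = (K'⊕opad) ∥ inner = d3 78 92 e7 ∥ 87 02.
Outer hash (tag): even-index sum = 492 mod 256 = 236; odd-index sum = 353 mod 256 = 97 → ec 61.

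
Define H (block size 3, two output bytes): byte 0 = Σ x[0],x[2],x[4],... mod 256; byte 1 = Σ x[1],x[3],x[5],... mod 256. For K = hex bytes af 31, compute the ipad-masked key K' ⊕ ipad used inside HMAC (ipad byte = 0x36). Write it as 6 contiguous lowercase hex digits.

Key hex bytes af 31 is 2 bytes ≤ B = 3; zero-pad to 3 bytes: K' = af 31 00.
XOR each byte with 0x36: af⊕36=99, 31⊕36=07, 00⊕36=36.

990736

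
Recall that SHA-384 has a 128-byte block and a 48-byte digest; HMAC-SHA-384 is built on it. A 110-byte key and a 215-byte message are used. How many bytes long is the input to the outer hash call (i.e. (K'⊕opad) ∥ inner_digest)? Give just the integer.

Key is 110 ≤ 128 bytes, zero-padded: |K'| = 128.
Outer input = (K'⊕opad) ∥ H(inner) → 128 + 48 = 176 bytes.

176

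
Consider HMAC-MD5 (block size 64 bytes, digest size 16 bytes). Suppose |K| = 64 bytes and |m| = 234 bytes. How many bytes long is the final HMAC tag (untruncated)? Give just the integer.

16

The tag is one MD5 digest: 16 bytes.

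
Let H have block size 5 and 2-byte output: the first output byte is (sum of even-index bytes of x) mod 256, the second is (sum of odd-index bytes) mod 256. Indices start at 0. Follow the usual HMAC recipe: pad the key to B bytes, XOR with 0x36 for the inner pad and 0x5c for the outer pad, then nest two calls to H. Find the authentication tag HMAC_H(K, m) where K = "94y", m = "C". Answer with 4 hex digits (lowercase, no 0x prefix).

Key "94y" = 39 34 79 is 3 bytes ≤ B = 5; zero-pad to 5 bytes: K' = 39 34 79 00 00.
K' ⊕ ipad = 0f 02 4f 36 36.  K' ⊕ opad = 65 68 25 5c 5c.
Inner input = (K'⊕ipad) ∥ m = 0f 02 4f 36 36 ∥ 43.
Inner hash: even-index sum = 148 mod 256 = 148; odd-index sum = 123 mod 256 = 123 → 94 7b.
Outer input = (K'⊕opad) ∥ inner = 65 68 25 5c 5c ∥ 94 7b.
Outer hash (tag): even-index sum = 353 mod 256 = 97; odd-index sum = 344 mod 256 = 88 → 61 58.

6158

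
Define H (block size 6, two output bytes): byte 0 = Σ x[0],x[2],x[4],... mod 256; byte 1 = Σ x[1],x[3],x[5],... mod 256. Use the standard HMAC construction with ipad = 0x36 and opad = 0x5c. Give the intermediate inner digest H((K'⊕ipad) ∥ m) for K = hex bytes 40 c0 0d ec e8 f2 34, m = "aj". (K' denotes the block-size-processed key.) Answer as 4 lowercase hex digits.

2c7e

Key hex bytes 40 c0 0d ec e8 f2 34 is 7 bytes > B = 6, so hash it first: H(key) = 69 9e, then zero-pad to 6 bytes: K' = 69 9e 00 00 00 00.
K' ⊕ ipad = 5f a8 36 36 36 36.
Inner input = 5f a8 36 36 36 36 ∥ 61 6a.
Inner hash: even-index sum = 300 mod 256 = 44; odd-index sum = 382 mod 256 = 126 → 2c 7e.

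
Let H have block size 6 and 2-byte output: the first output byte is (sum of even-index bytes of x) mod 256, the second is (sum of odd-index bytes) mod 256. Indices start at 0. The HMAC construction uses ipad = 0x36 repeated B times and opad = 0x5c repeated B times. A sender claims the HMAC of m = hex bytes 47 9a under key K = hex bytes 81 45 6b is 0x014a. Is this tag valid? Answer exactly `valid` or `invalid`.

Key hex bytes 81 45 6b is 3 bytes ≤ B = 6; zero-pad to 6 bytes: K' = 81 45 6b 00 00 00.
K' ⊕ ipad = b7 73 5d 36 36 36; K' ⊕ opad = dd 19 37 5c 5c 5c.
Inner hash: even-index sum = 401 mod 256 = 145; odd-index sum = 377 mod 256 = 121 → 91 79.
Outer hash (recomputed tag): even-index sum = 513 mod 256 = 1; odd-index sum = 330 mod 256 = 74 → 01 4a.
Recomputed tag = 014a; claimed = 014a → match.

valid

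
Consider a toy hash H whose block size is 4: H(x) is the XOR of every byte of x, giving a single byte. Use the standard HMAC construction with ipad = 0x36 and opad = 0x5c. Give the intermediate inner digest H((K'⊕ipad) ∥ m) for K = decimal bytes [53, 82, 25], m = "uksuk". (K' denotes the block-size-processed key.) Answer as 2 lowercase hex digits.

0d

Key decimal bytes [53, 82, 25] = 35 52 19 is 3 bytes ≤ B = 4; zero-pad to 4 bytes: K' = 35 52 19 00.
K' ⊕ ipad = 03 64 2f 36.
Inner input = 03 64 2f 36 ∥ 75 6b 73 75 6b.
Inner hash: XOR 03⊕64⊕2f⊕36⊕75⊕6b⊕73⊕75⊕6b = 0d.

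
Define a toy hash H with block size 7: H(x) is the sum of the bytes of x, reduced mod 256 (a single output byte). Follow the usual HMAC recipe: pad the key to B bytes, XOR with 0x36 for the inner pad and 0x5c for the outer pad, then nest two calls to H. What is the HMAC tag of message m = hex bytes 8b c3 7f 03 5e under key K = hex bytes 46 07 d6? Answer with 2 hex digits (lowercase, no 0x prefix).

Key hex bytes 46 07 d6 is 3 bytes ≤ B = 7; zero-pad to 7 bytes: K' = 46 07 d6 00 00 00 00.
K' ⊕ ipad = 70 31 e0 36 36 36 36.  K' ⊕ opad = 1a 5b 8a 5c 5c 5c 5c.
Inner input = (K'⊕ipad) ∥ m = 70 31 e0 36 36 36 36 ∥ 8b c3 7f 03 5e.
Inner hash: sum = 112+49+224+54+54+54+54+139+195+127+3+94 = 1159; mod 256 = 135 → 87.
Outer input = (K'⊕opad) ∥ inner = 1a 5b 8a 5c 5c 5c 5c ∥ 87.
Outer hash (tag): sum = 26+91+138+92+92+92+92+135 = 758; mod 256 = 246 → f6.

f6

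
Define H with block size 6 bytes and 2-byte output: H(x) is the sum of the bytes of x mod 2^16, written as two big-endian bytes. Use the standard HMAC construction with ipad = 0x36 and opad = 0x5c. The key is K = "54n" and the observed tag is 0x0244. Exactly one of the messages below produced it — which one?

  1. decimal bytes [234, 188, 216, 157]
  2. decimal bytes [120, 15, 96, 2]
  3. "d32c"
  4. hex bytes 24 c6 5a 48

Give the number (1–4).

3

Key "54n" = 35 34 6e is 3 bytes ≤ B = 6; zero-pad to 6 bytes: K' = 35 34 6e 00 00 00.
K' ⊕ ipad = 03 02 58 36 36 36; K' ⊕ opad = 69 68 32 5c 5c 5c.
m1: inner = H(03 02 58 36 36 36 ea bc d8 9d) = 04 1a; tag = H(69 68 32 5c 5c 5c 04 1a) = 0235
m2: inner = H(03 02 58 36 36 36 78 0f 60 02) = 01 e8; tag = H(69 68 32 5c 5c 5c 01 e8) = 0300
m3: inner = H(03 02 58 36 36 36 64 33 32 63) = 02 2b; tag = H(69 68 32 5c 5c 5c 02 2b) = 0244 ← matches
m4: inner = H(03 02 58 36 36 36 24 c6 5a 48) = 02 8b; tag = H(69 68 32 5c 5c 5c 02 8b) = 02a4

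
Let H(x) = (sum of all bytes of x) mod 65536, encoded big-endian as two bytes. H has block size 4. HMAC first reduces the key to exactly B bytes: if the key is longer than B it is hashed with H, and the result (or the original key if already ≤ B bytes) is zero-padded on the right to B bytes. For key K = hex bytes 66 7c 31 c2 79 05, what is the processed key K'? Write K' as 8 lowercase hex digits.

02530000

|K| = 6 > B = 4, so first hash the key.
H(K): sum = 102+124+49+194+121+5 = 595 → 02 53.
Zero-pad H(K) = 02 53 to 4 bytes: K' = 02 53 00 00.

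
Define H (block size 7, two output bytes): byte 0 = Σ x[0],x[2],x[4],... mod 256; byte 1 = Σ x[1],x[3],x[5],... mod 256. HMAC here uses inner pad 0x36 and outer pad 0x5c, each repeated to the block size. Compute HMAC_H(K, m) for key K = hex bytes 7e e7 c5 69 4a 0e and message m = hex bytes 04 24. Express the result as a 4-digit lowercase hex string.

9953

Key hex bytes 7e e7 c5 69 4a 0e is 6 bytes ≤ B = 7; zero-pad to 7 bytes: K' = 7e e7 c5 69 4a 0e 00.
K' ⊕ ipad = 48 d1 f3 5f 7c 38 36.  K' ⊕ opad = 22 bb 99 35 16 52 5c.
Inner input = (K'⊕ipad) ∥ m = 48 d1 f3 5f 7c 38 36 ∥ 04 24.
Inner hash: even-index sum = 529 mod 256 = 17; odd-index sum = 364 mod 256 = 108 → 11 6c.
Outer input = (K'⊕opad) ∥ inner = 22 bb 99 35 16 52 5c ∥ 11 6c.
Outer hash (tag): even-index sum = 409 mod 256 = 153; odd-index sum = 339 mod 256 = 83 → 99 53.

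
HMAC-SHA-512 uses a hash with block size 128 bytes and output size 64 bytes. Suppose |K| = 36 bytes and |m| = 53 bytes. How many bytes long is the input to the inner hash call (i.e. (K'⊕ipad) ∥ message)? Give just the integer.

Key is 36 ≤ 128 bytes, zero-padded: |K'| = 128.
Inner input = (K'⊕ipad) ∥ m → 128 + 53 = 181 bytes.

181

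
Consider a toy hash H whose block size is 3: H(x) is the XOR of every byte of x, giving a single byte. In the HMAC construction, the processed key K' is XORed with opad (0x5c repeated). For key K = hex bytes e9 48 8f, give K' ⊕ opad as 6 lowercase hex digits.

b514d3

Key hex bytes e9 48 8f is exactly B = 3 bytes: K' = e9 48 8f.
XOR each byte with 0x5c: e9⊕5c=b5, 48⊕5c=14, 8f⊕5c=d3.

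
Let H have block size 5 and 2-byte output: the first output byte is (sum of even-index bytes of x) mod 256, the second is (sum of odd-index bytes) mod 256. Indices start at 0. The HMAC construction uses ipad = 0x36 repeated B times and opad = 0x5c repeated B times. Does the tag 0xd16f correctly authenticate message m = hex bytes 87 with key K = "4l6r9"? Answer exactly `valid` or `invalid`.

Key "4l6r9" = 34 6c 36 72 39 is exactly B = 5 bytes: K' = 34 6c 36 72 39.
K' ⊕ ipad = 02 5a 00 44 0f; K' ⊕ opad = 68 30 6a 2e 65.
Inner hash: even-index sum = 17 mod 256 = 17; odd-index sum = 293 mod 256 = 37 → 11 25.
Outer hash (recomputed tag): even-index sum = 348 mod 256 = 92; odd-index sum = 111 mod 256 = 111 → 5c 6f.
Recomputed tag = 5c6f; claimed = d16f → mismatch.

invalid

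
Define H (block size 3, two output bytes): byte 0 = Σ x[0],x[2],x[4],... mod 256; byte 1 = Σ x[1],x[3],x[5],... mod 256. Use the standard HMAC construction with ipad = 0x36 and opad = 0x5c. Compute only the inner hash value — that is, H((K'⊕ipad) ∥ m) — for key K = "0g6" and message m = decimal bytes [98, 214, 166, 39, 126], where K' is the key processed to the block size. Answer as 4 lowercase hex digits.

03d7

Key "0g6" = 30 67 36 is exactly B = 3 bytes: K' = 30 67 36.
K' ⊕ ipad = 06 51 00.
Inner input = 06 51 00 ∥ 62 d6 a6 27 7e.
Inner hash: even-index sum = 259 mod 256 = 3; odd-index sum = 471 mod 256 = 215 → 03 d7.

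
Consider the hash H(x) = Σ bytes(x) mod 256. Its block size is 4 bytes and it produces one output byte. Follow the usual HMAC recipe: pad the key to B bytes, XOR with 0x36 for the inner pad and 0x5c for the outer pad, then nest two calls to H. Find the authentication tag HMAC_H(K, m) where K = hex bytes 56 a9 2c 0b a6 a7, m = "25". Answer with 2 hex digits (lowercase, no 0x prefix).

Key hex bytes 56 a9 2c 0b a6 a7 is 6 bytes > B = 4, so hash it first: H(key) = 83, then zero-pad to 4 bytes: K' = 83 00 00 00.
K' ⊕ ipad = b5 36 36 36.  K' ⊕ opad = df 5c 5c 5c.
Inner input = (K'⊕ipad) ∥ m = b5 36 36 36 ∥ 32 35.
Inner hash: sum = 181+54+54+54+50+53 = 446; mod 256 = 190 → be.
Outer input = (K'⊕opad) ∥ inner = df 5c 5c 5c ∥ be.
Outer hash (tag): sum = 223+92+92+92+190 = 689; mod 256 = 177 → b1.

b1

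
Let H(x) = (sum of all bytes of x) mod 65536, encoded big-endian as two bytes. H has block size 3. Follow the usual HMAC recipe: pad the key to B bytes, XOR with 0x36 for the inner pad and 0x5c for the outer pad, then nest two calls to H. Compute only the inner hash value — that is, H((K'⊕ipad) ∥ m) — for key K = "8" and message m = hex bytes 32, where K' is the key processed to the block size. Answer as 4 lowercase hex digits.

00ac

Key "8" = 38 is 1 byte ≤ B = 3; zero-pad to 3 bytes: K' = 38 00 00.
K' ⊕ ipad = 0e 36 36.
Inner input = 0e 36 36 ∥ 32.
Inner hash: sum = 14+54+54+50 = 172 → 00 ac.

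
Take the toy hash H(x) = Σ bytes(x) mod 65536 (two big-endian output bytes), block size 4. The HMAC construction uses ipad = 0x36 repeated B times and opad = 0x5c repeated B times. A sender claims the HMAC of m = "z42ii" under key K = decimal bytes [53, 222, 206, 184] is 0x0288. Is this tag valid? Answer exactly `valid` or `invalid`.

valid

Key decimal bytes [53, 222, 206, 184] = 35 de ce b8 is exactly B = 4 bytes: K' = 35 de ce b8.
K' ⊕ ipad = 03 e8 f8 8e; K' ⊕ opad = 69 82 92 e4.
Inner hash: sum = 3+232+248+142+122+52+50+105+105 = 1059 → 04 23.
Outer hash (recomputed tag): sum = 105+130+146+228+4+35 = 648 → 02 88.
Recomputed tag = 0288; claimed = 0288 → match.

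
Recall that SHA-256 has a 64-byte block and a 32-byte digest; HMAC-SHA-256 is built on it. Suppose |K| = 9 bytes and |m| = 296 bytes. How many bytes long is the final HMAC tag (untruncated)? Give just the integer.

32

The tag is one SHA-256 digest: 32 bytes.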